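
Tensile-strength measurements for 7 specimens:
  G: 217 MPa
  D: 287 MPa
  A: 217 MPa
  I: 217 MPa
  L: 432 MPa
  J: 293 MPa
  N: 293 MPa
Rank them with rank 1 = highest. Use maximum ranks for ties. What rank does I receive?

Sorted (descending): 432, 293, 293, 287, 217, 217, 217
The 2 values of 293 occupy positions 2–3 → each gets rank 3.
The 3 values of 217 occupy positions 5–7 → each gets rank 7.
I has value 217 MPa → rank 7.

7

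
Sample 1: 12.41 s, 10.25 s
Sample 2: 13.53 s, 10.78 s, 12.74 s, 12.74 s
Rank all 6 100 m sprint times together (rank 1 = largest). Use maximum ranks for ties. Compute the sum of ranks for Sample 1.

Sorted (descending): 13.53, 12.74, 12.74, 12.41, 10.78, 10.25
The 2 values of 12.74 occupy positions 2–3 → each gets rank 3.
Sample 1 values → pooled ranks: 12.41→4, 10.25→6
Rank sum = 4 + 6 = 10

10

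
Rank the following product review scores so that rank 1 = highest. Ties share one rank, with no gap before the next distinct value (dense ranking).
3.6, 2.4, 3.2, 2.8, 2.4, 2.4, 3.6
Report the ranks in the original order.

Sorted (descending): 3.6, 3.6, 3.2, 2.8, 2.4, 2.4, 2.4
The 2 values of 3.6 share dense rank 1.
The 3 values of 2.4 share dense rank 4.
Remaining distinct values take the next consecutive integers.

1, 4, 2, 3, 4, 4, 1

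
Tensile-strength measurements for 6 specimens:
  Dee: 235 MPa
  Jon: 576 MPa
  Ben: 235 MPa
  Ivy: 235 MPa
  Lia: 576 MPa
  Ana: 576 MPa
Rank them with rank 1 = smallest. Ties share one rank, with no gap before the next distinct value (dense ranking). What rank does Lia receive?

2

Sorted (ascending): 235, 235, 235, 576, 576, 576
The 3 values of 235 share dense rank 1.
The 3 values of 576 share dense rank 2.
Lia has value 576 MPa → rank 2.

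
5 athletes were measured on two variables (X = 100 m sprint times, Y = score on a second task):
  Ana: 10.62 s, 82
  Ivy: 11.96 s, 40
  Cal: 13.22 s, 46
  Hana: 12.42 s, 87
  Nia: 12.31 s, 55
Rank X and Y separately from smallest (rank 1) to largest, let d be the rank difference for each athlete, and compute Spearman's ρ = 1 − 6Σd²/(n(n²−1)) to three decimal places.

Ranks of variable 1: 1, 2, 5, 4, 3
Ranks of variable 2: 4, 1, 2, 5, 3
d = r₁ − r₂: -3, 1, 3, -1, 0
d²: 9, 1, 9, 1, 0; Σd² = 20
ρ = 1 − 6·20/(5·24) = 1 − 120/120 = 0.000

0.000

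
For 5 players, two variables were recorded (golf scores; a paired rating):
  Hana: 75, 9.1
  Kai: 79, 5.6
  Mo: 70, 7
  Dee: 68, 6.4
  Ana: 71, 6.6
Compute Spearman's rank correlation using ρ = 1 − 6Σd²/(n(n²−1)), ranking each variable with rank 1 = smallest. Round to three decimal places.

Ranks of variable 1: 4, 5, 2, 1, 3
Ranks of variable 2: 5, 1, 4, 2, 3
d = r₁ − r₂: -1, 4, -2, -1, 0
d²: 1, 16, 4, 1, 0; Σd² = 22
ρ = 1 − 6·22/(5·24) = 1 − 132/120 = -0.100

-0.100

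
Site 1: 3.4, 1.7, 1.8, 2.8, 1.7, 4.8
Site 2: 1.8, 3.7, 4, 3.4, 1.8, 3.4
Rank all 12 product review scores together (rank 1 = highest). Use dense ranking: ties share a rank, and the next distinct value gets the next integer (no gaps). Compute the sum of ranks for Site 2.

25

Sorted (descending): 4.8, 4, 3.7, 3.4, 3.4, 3.4, 2.8, 1.8, 1.8, 1.8, 1.7, 1.7
The 3 values of 3.4 share dense rank 4.
The 3 values of 1.8 share dense rank 6.
The 2 values of 1.7 share dense rank 7.
Remaining distinct values take the next consecutive integers.
Site 2 values → pooled ranks: 1.8→6, 3.7→3, 4→2, 3.4→4, 1.8→6, 3.4→4
Rank sum = 6 + 3 + 2 + 4 + 6 + 4 = 25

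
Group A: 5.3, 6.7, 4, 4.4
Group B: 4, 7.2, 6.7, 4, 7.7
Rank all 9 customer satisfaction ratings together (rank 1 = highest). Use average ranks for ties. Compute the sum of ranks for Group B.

22.5

Sorted (descending): 7.7, 7.2, 6.7, 6.7, 5.3, 4.4, 4, 4, 4
The 2 values of 6.7 occupy positions 3–4 → average rank (3+4)/2 = 3.5.
The 3 values of 4 occupy positions 7–9 → average rank 8.
Group B values → pooled ranks: 4→8, 7.2→2, 6.7→3.5, 4→8, 7.7→1
Rank sum = 8 + 2 + 3.5 + 8 + 1 = 22.5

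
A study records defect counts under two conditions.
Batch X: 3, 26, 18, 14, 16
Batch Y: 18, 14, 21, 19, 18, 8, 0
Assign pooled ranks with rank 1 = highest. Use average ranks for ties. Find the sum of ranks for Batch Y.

Sorted (descending): 26, 21, 19, 18, 18, 18, 16, 14, 14, 8, 3, 0
The 3 values of 18 occupy positions 4–6 → average rank 5.
The 2 values of 14 occupy positions 8–9 → average rank (8+9)/2 = 8.5.
Batch Y values → pooled ranks: 18→5, 14→8.5, 21→2, 19→3, 18→5, 8→10, 0→12
Rank sum = 5 + 8.5 + 2 + 3 + 5 + 10 + 12 = 45.5

45.5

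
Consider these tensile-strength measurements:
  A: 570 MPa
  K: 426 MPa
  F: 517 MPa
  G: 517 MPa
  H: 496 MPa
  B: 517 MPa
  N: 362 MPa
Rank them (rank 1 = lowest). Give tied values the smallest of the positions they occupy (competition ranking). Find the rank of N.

Sorted (ascending): 362, 426, 496, 517, 517, 517, 570
The 3 values of 517 occupy positions 4–6 → each gets rank 4.
N has value 362 MPa → rank 1.

1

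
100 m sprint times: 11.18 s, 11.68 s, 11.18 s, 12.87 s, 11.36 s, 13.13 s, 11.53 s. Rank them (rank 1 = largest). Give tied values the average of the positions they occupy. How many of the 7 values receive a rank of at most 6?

5

Sorted (descending): 13.13, 12.87, 11.68, 11.53, 11.36, 11.18, 11.18
The 2 values of 11.18 occupy positions 6–7 → average rank (6+7)/2 = 6.5.
Ranks ≤ 6: {1, 2, 3, 4, 5} → 5 values.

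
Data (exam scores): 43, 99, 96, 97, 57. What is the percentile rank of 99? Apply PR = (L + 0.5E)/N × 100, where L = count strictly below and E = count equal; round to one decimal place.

N = 5.
Strictly below 99: 4. Equal to 99: 1.
PR = (4 + 0.5·1)/5 × 100 = 90.0

90.0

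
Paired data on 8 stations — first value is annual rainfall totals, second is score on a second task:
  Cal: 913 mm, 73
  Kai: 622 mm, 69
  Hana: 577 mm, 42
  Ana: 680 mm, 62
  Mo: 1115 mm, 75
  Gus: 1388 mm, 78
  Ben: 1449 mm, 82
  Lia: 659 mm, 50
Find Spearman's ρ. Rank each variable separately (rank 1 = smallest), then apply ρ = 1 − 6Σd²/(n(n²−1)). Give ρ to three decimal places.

0.929

Ranks of variable 1: 5, 2, 1, 4, 6, 7, 8, 3
Ranks of variable 2: 5, 4, 1, 3, 6, 7, 8, 2
d = r₁ − r₂: 0, -2, 0, 1, 0, 0, 0, 1
d²: 0, 4, 0, 1, 0, 0, 0, 1; Σd² = 6
ρ = 1 − 6·6/(8·63) = 1 − 36/504 = 0.929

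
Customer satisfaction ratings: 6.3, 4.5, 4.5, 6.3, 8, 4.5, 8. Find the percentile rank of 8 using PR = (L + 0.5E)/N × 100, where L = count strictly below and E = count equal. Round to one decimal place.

N = 7.
Strictly below 8: 5. Equal to 8: 2.
PR = (5 + 0.5·2)/7 × 100 = 85.7

85.7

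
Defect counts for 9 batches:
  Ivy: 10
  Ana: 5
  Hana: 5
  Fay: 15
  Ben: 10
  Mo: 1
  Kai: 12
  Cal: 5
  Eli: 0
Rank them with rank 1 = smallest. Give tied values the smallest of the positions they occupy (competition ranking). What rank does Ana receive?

Sorted (ascending): 0, 1, 5, 5, 5, 10, 10, 12, 15
The 3 values of 5 occupy positions 3–5 → each gets rank 3.
The 2 values of 10 occupy positions 6–7 → each gets rank 6.
Ana has value 5 → rank 3.

3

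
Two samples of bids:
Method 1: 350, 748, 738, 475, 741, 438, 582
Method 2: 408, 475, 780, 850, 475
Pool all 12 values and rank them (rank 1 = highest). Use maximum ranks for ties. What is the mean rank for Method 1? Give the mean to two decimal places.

Sorted (descending): 850, 780, 748, 741, 738, 582, 475, 475, 475, 438, 408, 350
The 3 values of 475 occupy positions 7–9 → each gets rank 9.
Method 1 values → pooled ranks: 350→12, 748→3, 738→5, 475→9, 741→4, 438→10, 582→6
Mean rank = (12 + 3 + 5 + 9 + 4 + 10 + 6) / 7 = 7.00

7.00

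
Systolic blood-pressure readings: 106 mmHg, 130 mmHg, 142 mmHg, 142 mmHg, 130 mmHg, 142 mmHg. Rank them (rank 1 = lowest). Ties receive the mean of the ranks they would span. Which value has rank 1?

106

Sorted (ascending): 106, 130, 130, 142, 142, 142
The 2 values of 130 occupy positions 2–3 → average rank (2+3)/2 = 2.5.
The 3 values of 142 occupy positions 4–6 → average rank 5.
Rank 1 → value 106.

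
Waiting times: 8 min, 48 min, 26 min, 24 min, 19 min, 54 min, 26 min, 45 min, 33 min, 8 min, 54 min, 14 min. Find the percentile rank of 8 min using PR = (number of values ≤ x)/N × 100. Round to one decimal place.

N = 12.
Strictly below 8: 0. Equal to 8: 2.
PR = 2/12 × 100 = 16.7

16.7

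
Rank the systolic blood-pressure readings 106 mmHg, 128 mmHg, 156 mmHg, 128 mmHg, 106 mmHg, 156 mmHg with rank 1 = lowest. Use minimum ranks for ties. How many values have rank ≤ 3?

4

Sorted (ascending): 106, 106, 128, 128, 156, 156
The 2 values of 106 occupy positions 1–2 → each gets rank 1.
The 2 values of 128 occupy positions 3–4 → each gets rank 3.
The 2 values of 156 occupy positions 5–6 → each gets rank 5.
Ranks ≤ 3: {1, 1, 3, 3} → 4 values.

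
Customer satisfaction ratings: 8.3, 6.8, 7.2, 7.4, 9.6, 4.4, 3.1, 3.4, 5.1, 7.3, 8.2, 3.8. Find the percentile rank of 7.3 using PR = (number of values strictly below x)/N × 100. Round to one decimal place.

N = 12.
Strictly below 7.3: 7. Equal to 7.3: 1.
PR = 7/12 × 100 = 58.3

58.3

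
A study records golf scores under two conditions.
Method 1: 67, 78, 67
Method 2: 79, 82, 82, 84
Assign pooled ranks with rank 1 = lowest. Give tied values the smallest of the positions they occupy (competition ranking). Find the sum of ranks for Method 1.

Sorted (ascending): 67, 67, 78, 79, 82, 82, 84
The 2 values of 67 occupy positions 1–2 → each gets rank 1.
The 2 values of 82 occupy positions 5–6 → each gets rank 5.
Method 1 values → pooled ranks: 67→1, 78→3, 67→1
Rank sum = 1 + 3 + 1 = 5

5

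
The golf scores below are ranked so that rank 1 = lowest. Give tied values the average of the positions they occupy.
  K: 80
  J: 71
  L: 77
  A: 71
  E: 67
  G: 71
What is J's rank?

3

Sorted (ascending): 67, 71, 71, 71, 77, 80
The 3 values of 71 occupy positions 2–4 → average rank 3.
J has value 71 → rank 3.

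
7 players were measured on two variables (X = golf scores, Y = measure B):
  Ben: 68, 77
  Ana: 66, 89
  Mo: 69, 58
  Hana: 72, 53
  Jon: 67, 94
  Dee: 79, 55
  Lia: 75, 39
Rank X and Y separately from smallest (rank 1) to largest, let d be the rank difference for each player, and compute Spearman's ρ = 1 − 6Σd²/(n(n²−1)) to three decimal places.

-0.857

Ranks of variable 1: 3, 1, 4, 5, 2, 7, 6
Ranks of variable 2: 5, 6, 4, 2, 7, 3, 1
d = r₁ − r₂: -2, -5, 0, 3, -5, 4, 5
d²: 4, 25, 0, 9, 25, 16, 25; Σd² = 104
ρ = 1 − 6·104/(7·48) = 1 − 624/336 = -0.857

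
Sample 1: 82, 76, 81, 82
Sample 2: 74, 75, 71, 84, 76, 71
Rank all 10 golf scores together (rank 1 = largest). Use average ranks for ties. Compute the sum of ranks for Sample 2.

Sorted (descending): 84, 82, 82, 81, 76, 76, 75, 74, 71, 71
The 2 values of 82 occupy positions 2–3 → average rank (2+3)/2 = 2.5.
The 2 values of 76 occupy positions 5–6 → average rank (5+6)/2 = 5.5.
The 2 values of 71 occupy positions 9–10 → average rank (9+10)/2 = 9.5.
Sample 2 values → pooled ranks: 74→8, 75→7, 71→9.5, 84→1, 76→5.5, 71→9.5
Rank sum = 8 + 7 + 9.5 + 1 + 5.5 + 9.5 = 40.5

40.5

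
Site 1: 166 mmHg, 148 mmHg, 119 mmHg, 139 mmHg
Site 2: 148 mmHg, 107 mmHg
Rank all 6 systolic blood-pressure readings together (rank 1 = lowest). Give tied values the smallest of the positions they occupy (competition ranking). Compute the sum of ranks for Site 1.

Sorted (ascending): 107, 119, 139, 148, 148, 166
The 2 values of 148 occupy positions 4–5 → each gets rank 4.
Site 1 values → pooled ranks: 166→6, 148→4, 119→2, 139→3
Rank sum = 6 + 4 + 2 + 3 = 15

15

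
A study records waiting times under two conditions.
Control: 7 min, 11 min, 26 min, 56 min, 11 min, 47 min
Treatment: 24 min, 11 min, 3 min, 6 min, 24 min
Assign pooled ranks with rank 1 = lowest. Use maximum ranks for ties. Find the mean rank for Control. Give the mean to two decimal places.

Sorted (ascending): 3, 6, 7, 11, 11, 11, 24, 24, 26, 47, 56
The 3 values of 11 occupy positions 4–6 → each gets rank 6.
The 2 values of 24 occupy positions 7–8 → each gets rank 8.
Control values → pooled ranks: 7→3, 11→6, 26→9, 56→11, 11→6, 47→10
Mean rank = (3 + 6 + 9 + 11 + 6 + 10) / 6 = 7.50

7.50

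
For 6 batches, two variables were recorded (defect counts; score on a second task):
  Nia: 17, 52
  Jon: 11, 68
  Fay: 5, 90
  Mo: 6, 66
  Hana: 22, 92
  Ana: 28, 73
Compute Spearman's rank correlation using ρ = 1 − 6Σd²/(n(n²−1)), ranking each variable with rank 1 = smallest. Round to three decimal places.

Ranks of variable 1: 4, 3, 1, 2, 5, 6
Ranks of variable 2: 1, 3, 5, 2, 6, 4
d = r₁ − r₂: 3, 0, -4, 0, -1, 2
d²: 9, 0, 16, 0, 1, 4; Σd² = 30
ρ = 1 − 6·30/(6·35) = 1 − 180/210 = 0.143

0.143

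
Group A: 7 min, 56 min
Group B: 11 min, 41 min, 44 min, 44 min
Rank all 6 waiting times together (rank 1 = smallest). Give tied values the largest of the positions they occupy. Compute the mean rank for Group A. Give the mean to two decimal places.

3.50

Sorted (ascending): 7, 11, 41, 44, 44, 56
The 2 values of 44 occupy positions 4–5 → each gets rank 5.
Group A values → pooled ranks: 7→1, 56→6
Mean rank = (1 + 6) / 2 = 3.50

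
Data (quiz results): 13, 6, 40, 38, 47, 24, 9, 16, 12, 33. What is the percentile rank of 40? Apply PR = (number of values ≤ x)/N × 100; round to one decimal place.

90.0

N = 10.
Strictly below 40: 8. Equal to 40: 1.
PR = 9/10 × 100 = 90.0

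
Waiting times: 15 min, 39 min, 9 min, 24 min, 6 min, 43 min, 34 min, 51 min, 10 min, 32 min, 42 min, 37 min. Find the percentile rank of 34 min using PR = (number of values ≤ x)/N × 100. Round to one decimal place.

58.3

N = 12.
Strictly below 34: 6. Equal to 34: 1.
PR = 7/12 × 100 = 58.3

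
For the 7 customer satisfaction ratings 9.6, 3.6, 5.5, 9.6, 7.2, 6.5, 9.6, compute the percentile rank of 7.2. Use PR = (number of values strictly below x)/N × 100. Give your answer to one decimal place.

N = 7.
Strictly below 7.2: 3. Equal to 7.2: 1.
PR = 3/7 × 100 = 42.9

42.9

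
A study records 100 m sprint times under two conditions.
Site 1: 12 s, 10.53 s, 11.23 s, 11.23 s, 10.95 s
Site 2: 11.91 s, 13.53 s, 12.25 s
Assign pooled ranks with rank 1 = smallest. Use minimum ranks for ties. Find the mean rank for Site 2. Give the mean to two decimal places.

6.67

Sorted (ascending): 10.53, 10.95, 11.23, 11.23, 11.91, 12, 12.25, 13.53
The 2 values of 11.23 occupy positions 3–4 → each gets rank 3.
Site 2 values → pooled ranks: 11.91→5, 13.53→8, 12.25→7
Mean rank = (5 + 8 + 7) / 3 = 6.67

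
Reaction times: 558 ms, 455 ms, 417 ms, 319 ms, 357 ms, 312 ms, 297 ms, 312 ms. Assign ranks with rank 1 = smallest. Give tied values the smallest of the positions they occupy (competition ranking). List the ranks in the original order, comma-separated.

Sorted (ascending): 297, 312, 312, 319, 357, 417, 455, 558
The 2 values of 312 occupy positions 2–3 → each gets rank 2.

8, 7, 6, 4, 5, 2, 1, 2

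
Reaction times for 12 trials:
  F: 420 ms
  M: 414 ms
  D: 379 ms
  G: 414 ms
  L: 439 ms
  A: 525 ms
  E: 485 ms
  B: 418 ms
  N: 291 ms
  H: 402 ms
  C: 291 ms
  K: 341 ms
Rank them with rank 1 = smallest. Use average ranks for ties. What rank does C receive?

Sorted (ascending): 291, 291, 341, 379, 402, 414, 414, 418, 420, 439, 485, 525
The 2 values of 291 occupy positions 1–2 → average rank (1+2)/2 = 1.5.
The 2 values of 414 occupy positions 6–7 → average rank (6+7)/2 = 6.5.
C has value 291 ms → rank 1.5.

1.5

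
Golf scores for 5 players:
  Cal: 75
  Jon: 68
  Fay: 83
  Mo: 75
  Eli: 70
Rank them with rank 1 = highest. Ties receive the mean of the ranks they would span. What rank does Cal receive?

2.5

Sorted (descending): 83, 75, 75, 70, 68
The 2 values of 75 occupy positions 2–3 → average rank (2+3)/2 = 2.5.
Cal has value 75 → rank 2.5.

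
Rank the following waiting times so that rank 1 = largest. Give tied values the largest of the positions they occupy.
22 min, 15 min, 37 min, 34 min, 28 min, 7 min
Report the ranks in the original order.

Sorted (descending): 37, 34, 28, 22, 15, 7
No ties — each value takes its position as its rank.

4, 5, 1, 2, 3, 6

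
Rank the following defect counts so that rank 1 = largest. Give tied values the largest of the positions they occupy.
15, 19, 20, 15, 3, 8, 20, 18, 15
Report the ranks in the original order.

Sorted (descending): 20, 20, 19, 18, 15, 15, 15, 8, 3
The 2 values of 20 occupy positions 1–2 → each gets rank 2.
The 3 values of 15 occupy positions 5–7 → each gets rank 7.

7, 3, 2, 7, 9, 8, 2, 4, 7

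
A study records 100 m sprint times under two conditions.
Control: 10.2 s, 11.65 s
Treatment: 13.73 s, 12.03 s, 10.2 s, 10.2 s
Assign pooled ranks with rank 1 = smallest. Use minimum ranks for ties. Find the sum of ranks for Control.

Sorted (ascending): 10.2, 10.2, 10.2, 11.65, 12.03, 13.73
The 3 values of 10.2 occupy positions 1–3 → each gets rank 1.
Control values → pooled ranks: 10.2→1, 11.65→4
Rank sum = 1 + 4 = 5

5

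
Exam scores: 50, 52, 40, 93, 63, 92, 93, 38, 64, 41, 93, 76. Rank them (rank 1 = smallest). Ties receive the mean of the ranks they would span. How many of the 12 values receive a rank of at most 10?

9

Sorted (ascending): 38, 40, 41, 50, 52, 63, 64, 76, 92, 93, 93, 93
The 3 values of 93 occupy positions 10–12 → average rank 11.
Ranks ≤ 10: {1, 2, 3, 4, 5, 6, 7, 8, 9} → 9 values.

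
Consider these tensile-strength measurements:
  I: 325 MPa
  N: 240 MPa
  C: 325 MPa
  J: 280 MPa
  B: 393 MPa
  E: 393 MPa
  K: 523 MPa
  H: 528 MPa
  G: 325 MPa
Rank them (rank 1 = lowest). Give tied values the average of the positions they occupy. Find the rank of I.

4

Sorted (ascending): 240, 280, 325, 325, 325, 393, 393, 523, 528
The 3 values of 325 occupy positions 3–5 → average rank 4.
The 2 values of 393 occupy positions 6–7 → average rank (6+7)/2 = 6.5.
I has value 325 MPa → rank 4.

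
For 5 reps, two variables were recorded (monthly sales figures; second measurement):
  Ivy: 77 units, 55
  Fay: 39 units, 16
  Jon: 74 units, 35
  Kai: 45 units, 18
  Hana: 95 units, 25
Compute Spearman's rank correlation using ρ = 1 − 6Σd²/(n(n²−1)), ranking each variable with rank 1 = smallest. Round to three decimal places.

Ranks of variable 1: 4, 1, 3, 2, 5
Ranks of variable 2: 5, 1, 4, 2, 3
d = r₁ − r₂: -1, 0, -1, 0, 2
d²: 1, 0, 1, 0, 4; Σd² = 6
ρ = 1 − 6·6/(5·24) = 1 − 36/120 = 0.700

0.700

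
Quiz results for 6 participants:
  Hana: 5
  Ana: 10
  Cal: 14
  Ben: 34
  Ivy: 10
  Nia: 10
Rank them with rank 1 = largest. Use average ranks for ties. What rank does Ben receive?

1

Sorted (descending): 34, 14, 10, 10, 10, 5
The 3 values of 10 occupy positions 3–5 → average rank 4.
Ben has value 34 → rank 1.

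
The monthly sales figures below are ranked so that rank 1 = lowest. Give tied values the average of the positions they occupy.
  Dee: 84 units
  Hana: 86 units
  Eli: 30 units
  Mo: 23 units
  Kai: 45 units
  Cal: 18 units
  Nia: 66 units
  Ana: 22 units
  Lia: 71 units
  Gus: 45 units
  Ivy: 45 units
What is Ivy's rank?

Sorted (ascending): 18, 22, 23, 30, 45, 45, 45, 66, 71, 84, 86
The 3 values of 45 occupy positions 5–7 → average rank 6.
Ivy has value 45 units → rank 6.

6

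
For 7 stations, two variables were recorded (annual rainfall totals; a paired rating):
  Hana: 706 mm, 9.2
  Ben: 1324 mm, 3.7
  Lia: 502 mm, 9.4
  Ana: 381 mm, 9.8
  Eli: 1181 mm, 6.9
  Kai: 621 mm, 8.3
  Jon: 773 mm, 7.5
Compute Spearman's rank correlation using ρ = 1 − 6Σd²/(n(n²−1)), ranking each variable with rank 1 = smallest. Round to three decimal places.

Ranks of variable 1: 4, 7, 2, 1, 6, 3, 5
Ranks of variable 2: 5, 1, 6, 7, 2, 4, 3
d = r₁ − r₂: -1, 6, -4, -6, 4, -1, 2
d²: 1, 36, 16, 36, 16, 1, 4; Σd² = 110
ρ = 1 − 6·110/(7·48) = 1 − 660/336 = -0.964

-0.964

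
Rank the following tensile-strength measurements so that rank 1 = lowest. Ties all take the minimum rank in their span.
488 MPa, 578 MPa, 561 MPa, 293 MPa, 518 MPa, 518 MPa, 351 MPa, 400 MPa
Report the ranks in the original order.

Sorted (ascending): 293, 351, 400, 488, 518, 518, 561, 578
The 2 values of 518 occupy positions 5–6 → each gets rank 5.

4, 8, 7, 1, 5, 5, 2, 3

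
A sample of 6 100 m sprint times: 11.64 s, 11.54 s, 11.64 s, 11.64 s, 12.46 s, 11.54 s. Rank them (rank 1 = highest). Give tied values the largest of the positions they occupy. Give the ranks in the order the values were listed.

Sorted (descending): 12.46, 11.64, 11.64, 11.64, 11.54, 11.54
The 3 values of 11.64 occupy positions 2–4 → each gets rank 4.
The 2 values of 11.54 occupy positions 5–6 → each gets rank 6.

4, 6, 4, 4, 1, 6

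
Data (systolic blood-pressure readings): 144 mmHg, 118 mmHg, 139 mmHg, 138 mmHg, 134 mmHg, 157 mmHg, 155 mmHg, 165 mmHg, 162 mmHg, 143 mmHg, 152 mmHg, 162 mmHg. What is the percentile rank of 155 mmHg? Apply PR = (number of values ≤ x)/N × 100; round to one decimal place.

N = 12.
Strictly below 155: 7. Equal to 155: 1.
PR = 8/12 × 100 = 66.7

66.7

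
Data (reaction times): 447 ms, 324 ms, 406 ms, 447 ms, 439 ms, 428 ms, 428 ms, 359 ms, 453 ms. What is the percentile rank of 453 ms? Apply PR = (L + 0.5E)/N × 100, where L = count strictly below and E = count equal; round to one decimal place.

94.4

N = 9.
Strictly below 453: 8. Equal to 453: 1.
PR = (8 + 0.5·1)/9 × 100 = 94.4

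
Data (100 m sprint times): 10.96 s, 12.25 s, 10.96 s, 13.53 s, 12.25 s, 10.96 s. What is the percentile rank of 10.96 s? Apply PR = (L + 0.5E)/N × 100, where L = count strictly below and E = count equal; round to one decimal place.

N = 6.
Strictly below 10.96: 0. Equal to 10.96: 3.
PR = (0 + 0.5·3)/6 × 100 = 25.0

25.0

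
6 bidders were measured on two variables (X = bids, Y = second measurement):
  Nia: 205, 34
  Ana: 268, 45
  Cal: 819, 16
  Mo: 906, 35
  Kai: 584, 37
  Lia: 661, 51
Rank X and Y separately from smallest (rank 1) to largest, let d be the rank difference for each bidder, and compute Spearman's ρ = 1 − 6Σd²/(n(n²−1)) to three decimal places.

-0.143

Ranks of variable 1: 1, 2, 5, 6, 3, 4
Ranks of variable 2: 2, 5, 1, 3, 4, 6
d = r₁ − r₂: -1, -3, 4, 3, -1, -2
d²: 1, 9, 16, 9, 1, 4; Σd² = 40
ρ = 1 − 6·40/(6·35) = 1 − 240/210 = -0.143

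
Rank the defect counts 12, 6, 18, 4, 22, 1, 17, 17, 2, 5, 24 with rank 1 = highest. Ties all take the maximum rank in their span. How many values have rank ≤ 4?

Sorted (descending): 24, 22, 18, 17, 17, 12, 6, 5, 4, 2, 1
The 2 values of 17 occupy positions 4–5 → each gets rank 5.
Ranks ≤ 4: {1, 2, 3} → 3 values.

3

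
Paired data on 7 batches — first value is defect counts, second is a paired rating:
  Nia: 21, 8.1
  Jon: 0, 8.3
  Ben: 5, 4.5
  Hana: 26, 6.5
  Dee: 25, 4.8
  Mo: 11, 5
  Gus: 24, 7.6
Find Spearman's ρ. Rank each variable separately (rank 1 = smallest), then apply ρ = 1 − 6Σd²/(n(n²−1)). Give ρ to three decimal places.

-0.179

Ranks of variable 1: 4, 1, 2, 7, 6, 3, 5
Ranks of variable 2: 6, 7, 1, 4, 2, 3, 5
d = r₁ − r₂: -2, -6, 1, 3, 4, 0, 0
d²: 4, 36, 1, 9, 16, 0, 0; Σd² = 66
ρ = 1 − 6·66/(7·48) = 1 − 396/336 = -0.179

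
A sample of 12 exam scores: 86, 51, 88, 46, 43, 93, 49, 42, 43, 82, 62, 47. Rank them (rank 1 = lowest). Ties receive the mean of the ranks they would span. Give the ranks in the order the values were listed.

10, 7, 11, 4, 2.5, 12, 6, 1, 2.5, 9, 8, 5

Sorted (ascending): 42, 43, 43, 46, 47, 49, 51, 62, 82, 86, 88, 93
The 2 values of 43 occupy positions 2–3 → average rank (2+3)/2 = 2.5.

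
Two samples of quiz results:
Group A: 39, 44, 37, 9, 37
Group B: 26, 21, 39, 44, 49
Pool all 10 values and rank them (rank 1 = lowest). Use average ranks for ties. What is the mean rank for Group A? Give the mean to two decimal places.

Sorted (ascending): 9, 21, 26, 37, 37, 39, 39, 44, 44, 49
The 2 values of 37 occupy positions 4–5 → average rank (4+5)/2 = 4.5.
The 2 values of 39 occupy positions 6–7 → average rank (6+7)/2 = 6.5.
The 2 values of 44 occupy positions 8–9 → average rank (8+9)/2 = 8.5.
Group A values → pooled ranks: 39→6.5, 44→8.5, 37→4.5, 9→1, 37→4.5
Mean rank = (6.5 + 8.5 + 4.5 + 1 + 4.5) / 5 = 5.00

5.00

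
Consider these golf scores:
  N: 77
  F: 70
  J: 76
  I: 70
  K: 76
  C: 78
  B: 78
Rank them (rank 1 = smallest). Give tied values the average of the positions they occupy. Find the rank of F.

1.5

Sorted (ascending): 70, 70, 76, 76, 77, 78, 78
The 2 values of 70 occupy positions 1–2 → average rank (1+2)/2 = 1.5.
The 2 values of 76 occupy positions 3–4 → average rank (3+4)/2 = 3.5.
The 2 values of 78 occupy positions 6–7 → average rank (6+7)/2 = 6.5.
F has value 70 → rank 1.5.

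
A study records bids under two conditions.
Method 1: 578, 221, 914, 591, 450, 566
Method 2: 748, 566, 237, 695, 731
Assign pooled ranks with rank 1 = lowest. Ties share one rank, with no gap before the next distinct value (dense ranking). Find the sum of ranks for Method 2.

30

Sorted (ascending): 221, 237, 450, 566, 566, 578, 591, 695, 731, 748, 914
The 2 values of 566 share dense rank 4.
Remaining distinct values take the next consecutive integers.
Method 2 values → pooled ranks: 748→9, 566→4, 237→2, 695→7, 731→8
Rank sum = 9 + 4 + 2 + 7 + 8 = 30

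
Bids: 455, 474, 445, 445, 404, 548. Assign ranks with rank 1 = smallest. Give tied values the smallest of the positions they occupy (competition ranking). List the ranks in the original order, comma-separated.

Sorted (ascending): 404, 445, 445, 455, 474, 548
The 2 values of 445 occupy positions 2–3 → each gets rank 2.

4, 5, 2, 2, 1, 6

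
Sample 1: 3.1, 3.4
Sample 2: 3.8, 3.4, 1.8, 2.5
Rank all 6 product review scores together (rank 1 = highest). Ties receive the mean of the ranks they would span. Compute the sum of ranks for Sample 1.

6.5

Sorted (descending): 3.8, 3.4, 3.4, 3.1, 2.5, 1.8
The 2 values of 3.4 occupy positions 2–3 → average rank (2+3)/2 = 2.5.
Sample 1 values → pooled ranks: 3.1→4, 3.4→2.5
Rank sum = 4 + 2.5 = 6.5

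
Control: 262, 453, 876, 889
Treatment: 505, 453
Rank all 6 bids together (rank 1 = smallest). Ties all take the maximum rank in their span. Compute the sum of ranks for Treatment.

Sorted (ascending): 262, 453, 453, 505, 876, 889
The 2 values of 453 occupy positions 2–3 → each gets rank 3.
Treatment values → pooled ranks: 505→4, 453→3
Rank sum = 4 + 3 = 7

7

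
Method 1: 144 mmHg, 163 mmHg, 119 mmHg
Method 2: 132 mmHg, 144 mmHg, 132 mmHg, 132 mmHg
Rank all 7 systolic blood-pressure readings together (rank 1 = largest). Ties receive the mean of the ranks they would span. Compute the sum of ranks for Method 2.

17.5

Sorted (descending): 163, 144, 144, 132, 132, 132, 119
The 2 values of 144 occupy positions 2–3 → average rank (2+3)/2 = 2.5.
The 3 values of 132 occupy positions 4–6 → average rank 5.
Method 2 values → pooled ranks: 132→5, 144→2.5, 132→5, 132→5
Rank sum = 5 + 2.5 + 5 + 5 = 17.5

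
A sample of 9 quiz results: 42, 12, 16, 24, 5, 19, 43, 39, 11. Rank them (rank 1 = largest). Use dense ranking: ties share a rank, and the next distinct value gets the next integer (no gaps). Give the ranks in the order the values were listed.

2, 7, 6, 4, 9, 5, 1, 3, 8

Sorted (descending): 43, 42, 39, 24, 19, 16, 12, 11, 5
No ties — each value takes its position as its rank.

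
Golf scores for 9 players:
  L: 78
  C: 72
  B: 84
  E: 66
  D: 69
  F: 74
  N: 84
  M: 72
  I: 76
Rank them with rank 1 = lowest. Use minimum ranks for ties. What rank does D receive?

2

Sorted (ascending): 66, 69, 72, 72, 74, 76, 78, 84, 84
The 2 values of 72 occupy positions 3–4 → each gets rank 3.
The 2 values of 84 occupy positions 8–9 → each gets rank 8.
D has value 69 → rank 2.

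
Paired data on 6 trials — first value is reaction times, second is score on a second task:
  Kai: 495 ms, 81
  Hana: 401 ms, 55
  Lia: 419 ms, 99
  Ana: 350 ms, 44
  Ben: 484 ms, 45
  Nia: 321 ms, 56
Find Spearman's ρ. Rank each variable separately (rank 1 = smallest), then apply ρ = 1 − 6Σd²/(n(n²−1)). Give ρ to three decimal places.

0.314

Ranks of variable 1: 6, 3, 4, 2, 5, 1
Ranks of variable 2: 5, 3, 6, 1, 2, 4
d = r₁ − r₂: 1, 0, -2, 1, 3, -3
d²: 1, 0, 4, 1, 9, 9; Σd² = 24
ρ = 1 − 6·24/(6·35) = 1 − 144/210 = 0.314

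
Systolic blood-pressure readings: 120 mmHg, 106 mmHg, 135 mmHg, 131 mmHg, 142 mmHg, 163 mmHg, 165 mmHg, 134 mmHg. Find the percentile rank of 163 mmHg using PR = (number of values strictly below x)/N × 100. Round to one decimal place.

N = 8.
Strictly below 163: 6. Equal to 163: 1.
PR = 6/8 × 100 = 75.0

75.0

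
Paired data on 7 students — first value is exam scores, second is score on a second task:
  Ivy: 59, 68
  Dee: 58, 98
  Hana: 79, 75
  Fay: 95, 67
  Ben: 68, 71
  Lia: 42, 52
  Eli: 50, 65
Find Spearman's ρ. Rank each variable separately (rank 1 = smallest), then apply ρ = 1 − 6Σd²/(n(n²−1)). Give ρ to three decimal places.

0.429

Ranks of variable 1: 4, 3, 6, 7, 5, 1, 2
Ranks of variable 2: 4, 7, 6, 3, 5, 1, 2
d = r₁ − r₂: 0, -4, 0, 4, 0, 0, 0
d²: 0, 16, 0, 16, 0, 0, 0; Σd² = 32
ρ = 1 − 6·32/(7·48) = 1 − 192/336 = 0.429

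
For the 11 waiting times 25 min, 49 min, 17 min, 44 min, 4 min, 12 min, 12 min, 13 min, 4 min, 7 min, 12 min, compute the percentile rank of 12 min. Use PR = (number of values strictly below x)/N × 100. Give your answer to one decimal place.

27.3

N = 11.
Strictly below 12: 3. Equal to 12: 3.
PR = 3/11 × 100 = 27.3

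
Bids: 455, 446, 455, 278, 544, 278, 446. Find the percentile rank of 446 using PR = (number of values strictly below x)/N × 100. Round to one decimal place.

28.6

N = 7.
Strictly below 446: 2. Equal to 446: 2.
PR = 2/7 × 100 = 28.6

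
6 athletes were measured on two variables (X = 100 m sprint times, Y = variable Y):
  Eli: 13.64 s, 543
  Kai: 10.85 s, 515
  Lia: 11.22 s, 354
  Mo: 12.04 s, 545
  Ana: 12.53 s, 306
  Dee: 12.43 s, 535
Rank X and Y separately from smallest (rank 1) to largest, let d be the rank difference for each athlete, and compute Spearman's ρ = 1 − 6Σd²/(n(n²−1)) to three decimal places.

Ranks of variable 1: 6, 1, 2, 3, 5, 4
Ranks of variable 2: 5, 3, 2, 6, 1, 4
d = r₁ − r₂: 1, -2, 0, -3, 4, 0
d²: 1, 4, 0, 9, 16, 0; Σd² = 30
ρ = 1 − 6·30/(6·35) = 1 − 180/210 = 0.143

0.143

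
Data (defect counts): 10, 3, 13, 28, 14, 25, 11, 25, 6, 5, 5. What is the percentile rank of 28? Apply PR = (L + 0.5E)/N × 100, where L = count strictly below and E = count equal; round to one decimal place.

95.5

N = 11.
Strictly below 28: 10. Equal to 28: 1.
PR = (10 + 0.5·1)/11 × 100 = 95.5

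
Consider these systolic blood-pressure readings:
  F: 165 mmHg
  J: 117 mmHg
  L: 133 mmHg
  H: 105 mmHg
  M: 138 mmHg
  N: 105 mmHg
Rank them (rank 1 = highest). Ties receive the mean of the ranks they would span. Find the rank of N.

Sorted (descending): 165, 138, 133, 117, 105, 105
The 2 values of 105 occupy positions 5–6 → average rank (5+6)/2 = 5.5.
N has value 105 mmHg → rank 5.5.

5.5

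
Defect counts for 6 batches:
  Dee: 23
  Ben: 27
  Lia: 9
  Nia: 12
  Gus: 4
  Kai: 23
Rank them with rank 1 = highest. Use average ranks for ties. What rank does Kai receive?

2.5

Sorted (descending): 27, 23, 23, 12, 9, 4
The 2 values of 23 occupy positions 2–3 → average rank (2+3)/2 = 2.5.
Kai has value 23 → rank 2.5.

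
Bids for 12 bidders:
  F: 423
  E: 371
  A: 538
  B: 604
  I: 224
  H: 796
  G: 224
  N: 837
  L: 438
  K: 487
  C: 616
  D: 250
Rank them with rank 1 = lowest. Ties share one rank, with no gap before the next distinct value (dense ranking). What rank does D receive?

2

Sorted (ascending): 224, 224, 250, 371, 423, 438, 487, 538, 604, 616, 796, 837
The 2 values of 224 share dense rank 1.
Remaining distinct values take the next consecutive integers.
D has value 250 → rank 2.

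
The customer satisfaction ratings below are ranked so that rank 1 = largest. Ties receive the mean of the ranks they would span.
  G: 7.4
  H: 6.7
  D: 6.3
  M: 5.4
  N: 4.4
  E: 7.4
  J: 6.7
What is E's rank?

Sorted (descending): 7.4, 7.4, 6.7, 6.7, 6.3, 5.4, 4.4
The 2 values of 7.4 occupy positions 1–2 → average rank (1+2)/2 = 1.5.
The 2 values of 6.7 occupy positions 3–4 → average rank (3+4)/2 = 3.5.
E has value 7.4 → rank 1.5.

1.5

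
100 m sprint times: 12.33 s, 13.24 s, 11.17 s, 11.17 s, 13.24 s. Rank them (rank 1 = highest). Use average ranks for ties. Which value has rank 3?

Sorted (descending): 13.24, 13.24, 12.33, 11.17, 11.17
The 2 values of 13.24 occupy positions 1–2 → average rank (1+2)/2 = 1.5.
The 2 values of 11.17 occupy positions 4–5 → average rank (4+5)/2 = 4.5.
Rank 3 → value 12.33.

12.33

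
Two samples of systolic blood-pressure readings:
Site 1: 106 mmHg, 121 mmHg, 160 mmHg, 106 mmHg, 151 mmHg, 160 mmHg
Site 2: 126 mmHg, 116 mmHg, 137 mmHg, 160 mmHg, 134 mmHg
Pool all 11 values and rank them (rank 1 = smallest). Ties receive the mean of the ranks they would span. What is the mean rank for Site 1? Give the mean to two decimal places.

Sorted (ascending): 106, 106, 116, 121, 126, 134, 137, 151, 160, 160, 160
The 2 values of 106 occupy positions 1–2 → average rank (1+2)/2 = 1.5.
The 3 values of 160 occupy positions 9–11 → average rank 10.
Site 1 values → pooled ranks: 106→1.5, 121→4, 160→10, 106→1.5, 151→8, 160→10
Mean rank = (1.5 + 4 + 10 + 1.5 + 8 + 10) / 6 = 5.83

5.83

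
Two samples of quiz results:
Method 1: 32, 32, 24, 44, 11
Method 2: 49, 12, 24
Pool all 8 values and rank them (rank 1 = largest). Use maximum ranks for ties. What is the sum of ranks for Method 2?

Sorted (descending): 49, 44, 32, 32, 24, 24, 12, 11
The 2 values of 32 occupy positions 3–4 → each gets rank 4.
The 2 values of 24 occupy positions 5–6 → each gets rank 6.
Method 2 values → pooled ranks: 49→1, 12→7, 24→6
Rank sum = 1 + 7 + 6 = 14

14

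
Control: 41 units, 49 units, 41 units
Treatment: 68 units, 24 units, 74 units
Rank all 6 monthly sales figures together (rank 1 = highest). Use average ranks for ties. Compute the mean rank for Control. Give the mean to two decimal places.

Sorted (descending): 74, 68, 49, 41, 41, 24
The 2 values of 41 occupy positions 4–5 → average rank (4+5)/2 = 4.5.
Control values → pooled ranks: 41→4.5, 49→3, 41→4.5
Mean rank = (4.5 + 3 + 4.5) / 3 = 4.00

4.00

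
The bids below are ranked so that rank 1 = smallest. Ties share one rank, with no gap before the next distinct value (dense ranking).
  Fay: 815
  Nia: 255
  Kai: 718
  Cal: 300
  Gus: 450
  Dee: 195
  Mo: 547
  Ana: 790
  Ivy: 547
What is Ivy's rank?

Sorted (ascending): 195, 255, 300, 450, 547, 547, 718, 790, 815
The 2 values of 547 share dense rank 5.
Remaining distinct values take the next consecutive integers.
Ivy has value 547 → rank 5.

5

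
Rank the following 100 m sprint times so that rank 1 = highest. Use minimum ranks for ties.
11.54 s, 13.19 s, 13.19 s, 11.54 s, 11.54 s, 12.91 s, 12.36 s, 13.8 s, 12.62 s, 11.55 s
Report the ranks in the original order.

8, 2, 2, 8, 8, 4, 6, 1, 5, 7

Sorted (descending): 13.8, 13.19, 13.19, 12.91, 12.62, 12.36, 11.55, 11.54, 11.54, 11.54
The 2 values of 13.19 occupy positions 2–3 → each gets rank 2.
The 3 values of 11.54 occupy positions 8–10 → each gets rank 8.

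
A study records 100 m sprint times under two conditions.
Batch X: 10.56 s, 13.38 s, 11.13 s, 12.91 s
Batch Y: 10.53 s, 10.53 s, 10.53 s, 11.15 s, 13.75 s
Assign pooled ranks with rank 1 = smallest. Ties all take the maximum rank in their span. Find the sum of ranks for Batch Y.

Sorted (ascending): 10.53, 10.53, 10.53, 10.56, 11.13, 11.15, 12.91, 13.38, 13.75
The 3 values of 10.53 occupy positions 1–3 → each gets rank 3.
Batch Y values → pooled ranks: 10.53→3, 10.53→3, 10.53→3, 11.15→6, 13.75→9
Rank sum = 3 + 3 + 3 + 6 + 9 = 24

24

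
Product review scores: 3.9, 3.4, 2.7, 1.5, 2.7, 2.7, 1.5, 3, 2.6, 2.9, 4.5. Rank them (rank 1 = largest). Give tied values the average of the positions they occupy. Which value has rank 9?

Sorted (descending): 4.5, 3.9, 3.4, 3, 2.9, 2.7, 2.7, 2.7, 2.6, 1.5, 1.5
The 3 values of 2.7 occupy positions 6–8 → average rank 7.
The 2 values of 1.5 occupy positions 10–11 → average rank (10+11)/2 = 10.5.
Rank 9 → value 2.6.

2.6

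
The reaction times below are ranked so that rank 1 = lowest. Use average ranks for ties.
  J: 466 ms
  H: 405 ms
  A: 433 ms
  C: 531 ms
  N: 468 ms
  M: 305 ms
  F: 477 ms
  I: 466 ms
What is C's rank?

8

Sorted (ascending): 305, 405, 433, 466, 466, 468, 477, 531
The 2 values of 466 occupy positions 4–5 → average rank (4+5)/2 = 4.5.
C has value 531 ms → rank 8.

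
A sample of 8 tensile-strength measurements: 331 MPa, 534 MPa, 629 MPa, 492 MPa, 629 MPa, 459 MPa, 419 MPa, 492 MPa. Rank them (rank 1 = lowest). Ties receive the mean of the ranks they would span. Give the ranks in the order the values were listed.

1, 6, 7.5, 4.5, 7.5, 3, 2, 4.5

Sorted (ascending): 331, 419, 459, 492, 492, 534, 629, 629
The 2 values of 492 occupy positions 4–5 → average rank (4+5)/2 = 4.5.
The 2 values of 629 occupy positions 7–8 → average rank (7+8)/2 = 7.5.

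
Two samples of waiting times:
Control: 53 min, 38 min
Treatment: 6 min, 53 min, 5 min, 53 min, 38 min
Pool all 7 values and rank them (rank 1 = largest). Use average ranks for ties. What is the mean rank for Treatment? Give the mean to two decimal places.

Sorted (descending): 53, 53, 53, 38, 38, 6, 5
The 3 values of 53 occupy positions 1–3 → average rank 2.
The 2 values of 38 occupy positions 4–5 → average rank (4+5)/2 = 4.5.
Treatment values → pooled ranks: 6→6, 53→2, 5→7, 53→2, 38→4.5
Mean rank = (6 + 2 + 7 + 2 + 4.5) / 5 = 4.30

4.30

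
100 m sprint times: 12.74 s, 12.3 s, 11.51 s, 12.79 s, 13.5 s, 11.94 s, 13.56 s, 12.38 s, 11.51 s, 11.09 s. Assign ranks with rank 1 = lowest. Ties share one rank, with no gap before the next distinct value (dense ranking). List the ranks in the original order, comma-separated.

6, 4, 2, 7, 8, 3, 9, 5, 2, 1

Sorted (ascending): 11.09, 11.51, 11.51, 11.94, 12.3, 12.38, 12.74, 12.79, 13.5, 13.56
The 2 values of 11.51 share dense rank 2.
Remaining distinct values take the next consecutive integers.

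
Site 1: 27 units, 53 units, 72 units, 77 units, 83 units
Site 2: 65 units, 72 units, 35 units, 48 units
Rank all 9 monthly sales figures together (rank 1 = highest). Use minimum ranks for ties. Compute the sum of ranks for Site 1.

21

Sorted (descending): 83, 77, 72, 72, 65, 53, 48, 35, 27
The 2 values of 72 occupy positions 3–4 → each gets rank 3.
Site 1 values → pooled ranks: 27→9, 53→6, 72→3, 77→2, 83→1
Rank sum = 9 + 6 + 3 + 2 + 1 = 21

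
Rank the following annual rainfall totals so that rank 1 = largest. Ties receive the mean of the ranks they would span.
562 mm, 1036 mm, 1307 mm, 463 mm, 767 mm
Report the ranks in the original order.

4, 2, 1, 5, 3

Sorted (descending): 1307, 1036, 767, 562, 463
No ties — each value takes its position as its rank.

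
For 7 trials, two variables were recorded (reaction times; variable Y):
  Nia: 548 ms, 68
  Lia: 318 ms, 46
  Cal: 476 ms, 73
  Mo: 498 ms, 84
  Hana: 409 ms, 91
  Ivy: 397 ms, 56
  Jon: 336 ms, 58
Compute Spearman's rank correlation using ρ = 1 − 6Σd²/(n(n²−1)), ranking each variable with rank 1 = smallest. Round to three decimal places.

Ranks of variable 1: 7, 1, 5, 6, 4, 3, 2
Ranks of variable 2: 4, 1, 5, 6, 7, 2, 3
d = r₁ − r₂: 3, 0, 0, 0, -3, 1, -1
d²: 9, 0, 0, 0, 9, 1, 1; Σd² = 20
ρ = 1 − 6·20/(7·48) = 1 − 120/336 = 0.643

0.643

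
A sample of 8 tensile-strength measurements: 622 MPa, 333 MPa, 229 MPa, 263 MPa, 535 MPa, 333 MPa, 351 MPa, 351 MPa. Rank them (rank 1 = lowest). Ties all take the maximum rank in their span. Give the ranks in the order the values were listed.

8, 4, 1, 2, 7, 4, 6, 6

Sorted (ascending): 229, 263, 333, 333, 351, 351, 535, 622
The 2 values of 333 occupy positions 3–4 → each gets rank 4.
The 2 values of 351 occupy positions 5–6 → each gets rank 6.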